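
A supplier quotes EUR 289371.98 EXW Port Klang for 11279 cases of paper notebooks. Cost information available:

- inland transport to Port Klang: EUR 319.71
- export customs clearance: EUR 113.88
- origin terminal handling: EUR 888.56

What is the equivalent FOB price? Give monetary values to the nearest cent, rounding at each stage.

FOB price: EUR 290694.13

From EXW to FOB, the seller additionally bears: inland to port, export clearance, origin terminal.
FOB price = 289371.98 + 319.71 + 113.88 + 888.56 = 290694.13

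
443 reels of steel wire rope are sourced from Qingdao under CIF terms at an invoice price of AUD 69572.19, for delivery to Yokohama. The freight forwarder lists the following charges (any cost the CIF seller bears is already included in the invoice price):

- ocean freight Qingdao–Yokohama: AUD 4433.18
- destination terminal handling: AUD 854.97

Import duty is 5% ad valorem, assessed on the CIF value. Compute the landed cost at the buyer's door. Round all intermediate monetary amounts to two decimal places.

CIF: the seller pays costs through ocean freight and marine insurance to the destination port.
Already in the invoice (seller's account under CIF): freight — exclude.
The CIF price already equals the CIF value: 69572.19
Import duty = 69572.19 × 5% = 3478.61
Buyer bears: destination terminal 854.97 + duty 3478.61 = 4333.58
Landed cost = invoice 69572.19 + 4333.58 = 73905.77

Total landed cost: AUD 73905.77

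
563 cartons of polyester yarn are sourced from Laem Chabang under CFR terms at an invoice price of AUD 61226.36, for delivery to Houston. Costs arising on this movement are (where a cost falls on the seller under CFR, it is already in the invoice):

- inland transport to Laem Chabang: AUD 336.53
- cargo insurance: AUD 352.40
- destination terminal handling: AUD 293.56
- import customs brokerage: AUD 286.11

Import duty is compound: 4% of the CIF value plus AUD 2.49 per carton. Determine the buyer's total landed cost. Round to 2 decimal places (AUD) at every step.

Total landed cost: AUD 66023.45

CFR: the seller pays costs through ocean freight to the destination port, but not insurance.
Already in the invoice (seller's account under CFR): inland to port — exclude.
CIF value = CFR price + insurance = 61226.36 + 352.40 = 61578.76
Ad valorem component: 61578.76 × 4% = 2463.15
Specific component: 563 × 2.49 = 1401.87
Import duty = 2463.15 + 1401.87 = 3865.02
Buyer bears: insurance 352.40 + destination terminal 293.56 + brokerage 286.11 + duty 3865.02 = 4797.09
Landed cost = invoice 61226.36 + 4797.09 = 66023.45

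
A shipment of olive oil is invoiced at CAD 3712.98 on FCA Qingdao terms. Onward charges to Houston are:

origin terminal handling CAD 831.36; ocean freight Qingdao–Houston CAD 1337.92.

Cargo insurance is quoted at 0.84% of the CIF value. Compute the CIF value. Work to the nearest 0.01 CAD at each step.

CIF value: CAD 5932.09

Let C be the CIF value. C = FCA price + pre-shipment costs + freight + 0.84% × C
C − 0.84% × C = 3712.98 + 831.36 + 1337.92
0.9916 × C = 5882.26
C = 5882.26 / 0.9916 = 5932.09
Insurance premium = 0.84% × 5932.09 = 49.83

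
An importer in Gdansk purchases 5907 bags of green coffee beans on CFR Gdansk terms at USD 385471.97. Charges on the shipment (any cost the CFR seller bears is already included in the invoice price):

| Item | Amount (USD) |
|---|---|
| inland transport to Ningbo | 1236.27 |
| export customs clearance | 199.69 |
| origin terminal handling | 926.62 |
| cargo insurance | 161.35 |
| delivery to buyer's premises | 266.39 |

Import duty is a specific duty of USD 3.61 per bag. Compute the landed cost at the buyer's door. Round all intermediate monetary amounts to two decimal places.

CFR: the seller pays costs through ocean freight to the destination port, but not insurance.
Already in the invoice (seller's account under CFR): inland to port, export clearance, origin terminal — exclude.
CIF value = CFR price + insurance = 385471.97 + 161.35 = 385633.32
Import duty = 5907 × 3.61 = 21324.27
Buyer bears: insurance 161.35 + delivery 266.39 + duty 21324.27 = 21752.01
Landed cost = invoice 385471.97 + 21752.01 = 407223.98

Total landed cost: USD 407223.98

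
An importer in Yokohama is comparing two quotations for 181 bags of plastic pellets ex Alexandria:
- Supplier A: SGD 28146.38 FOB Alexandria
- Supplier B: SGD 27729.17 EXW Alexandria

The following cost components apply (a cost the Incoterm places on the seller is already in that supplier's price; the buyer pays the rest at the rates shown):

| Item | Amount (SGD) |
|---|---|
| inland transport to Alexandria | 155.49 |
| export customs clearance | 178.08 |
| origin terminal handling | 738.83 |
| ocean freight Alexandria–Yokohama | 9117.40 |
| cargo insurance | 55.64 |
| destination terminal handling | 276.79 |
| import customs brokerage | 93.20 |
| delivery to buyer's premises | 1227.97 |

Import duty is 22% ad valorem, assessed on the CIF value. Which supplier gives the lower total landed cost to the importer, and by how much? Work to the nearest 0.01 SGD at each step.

Supplier A (FOB):
CIF value = FOB price + freight + insurance = 28146.38 + 9117.40 + 55.64 = 37319.42
Import duty = 37319.42 × 22% = 8210.27
Buyer bears (A): 9117.40 + 55.64 + 276.79 + 93.20 + 1227.97 = 10771.00
Landed cost (A) = invoice 28146.38 + 10771.00 + duty 8210.27 = 47127.65
Supplier B (EXW):
CIF value = EXW price + inland to port + export clearance + origin terminal + freight + insurance = 27729.17 + 155.49 + 178.08 + 738.83 + 9117.40 + 55.64 = 37974.61
Import duty = 37974.61 × 22% = 8354.41
Buyer bears (B): 155.49 + 178.08 + 738.83 + 9117.40 + 55.64 + 276.79 + 93.20 + 1227.97 = 11843.40
Landed cost (B) = invoice 27729.17 + 11843.40 + duty 8354.41 = 47926.98
Difference = |47127.65 − 47926.98| = 799.33

Supplier A is cheaper by SGD 799.33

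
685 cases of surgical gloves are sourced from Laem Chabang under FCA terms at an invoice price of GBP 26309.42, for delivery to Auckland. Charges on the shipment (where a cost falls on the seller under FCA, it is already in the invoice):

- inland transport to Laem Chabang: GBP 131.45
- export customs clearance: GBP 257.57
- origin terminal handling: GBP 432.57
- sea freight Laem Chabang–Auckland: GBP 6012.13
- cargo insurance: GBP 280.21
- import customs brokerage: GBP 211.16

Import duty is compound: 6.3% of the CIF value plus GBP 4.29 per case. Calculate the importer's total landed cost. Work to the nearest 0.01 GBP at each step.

FCA: the seller delivers export-cleared goods to the carrier; the buyer bears costs from that point.
Already in the invoice (seller's account under FCA): inland to port, export clearance — exclude.
CIF value = FCA price + origin terminal + freight + insurance = 26309.42 + 432.57 + 6012.13 + 280.21 = 33034.33
Ad valorem component: 33034.33 × 6.3% = 2081.16
Specific component: 685 × 4.29 = 2938.65
Import duty = 2081.16 + 2938.65 = 5019.81
Buyer bears: origin terminal 432.57 + freight 6012.13 + insurance 280.21 + brokerage 211.16 + duty 5019.81 = 11955.88
Landed cost = invoice 26309.42 + 11955.88 = 38265.30

Total landed cost: GBP 38265.30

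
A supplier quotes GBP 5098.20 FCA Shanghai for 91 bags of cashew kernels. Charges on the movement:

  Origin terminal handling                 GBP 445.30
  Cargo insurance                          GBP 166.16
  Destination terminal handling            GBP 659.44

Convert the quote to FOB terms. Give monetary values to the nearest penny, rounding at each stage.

Not relevant to the conversion: insurance, destination terminal — on the buyer under both terms; not part of either seller's price.
From FCA to FOB, the seller additionally bears: origin terminal.
FOB price = 5098.20 + 445.30 = 5543.50

FOB price: GBP 5543.50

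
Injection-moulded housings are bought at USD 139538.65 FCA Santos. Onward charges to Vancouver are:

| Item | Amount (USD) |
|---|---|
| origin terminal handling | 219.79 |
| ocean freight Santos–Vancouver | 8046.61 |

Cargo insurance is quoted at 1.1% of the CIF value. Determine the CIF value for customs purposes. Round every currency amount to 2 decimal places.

Let C be the CIF value. C = FCA price + pre-shipment costs + freight + 1.1% × C
C − 1.1% × C = 139538.65 + 219.79 + 8046.61
0.989 × C = 147805.05
C = 147805.05 / 0.989 = 149448.99
Insurance premium = 1.1% × 149448.99 = 1643.94

CIF value: USD 149448.99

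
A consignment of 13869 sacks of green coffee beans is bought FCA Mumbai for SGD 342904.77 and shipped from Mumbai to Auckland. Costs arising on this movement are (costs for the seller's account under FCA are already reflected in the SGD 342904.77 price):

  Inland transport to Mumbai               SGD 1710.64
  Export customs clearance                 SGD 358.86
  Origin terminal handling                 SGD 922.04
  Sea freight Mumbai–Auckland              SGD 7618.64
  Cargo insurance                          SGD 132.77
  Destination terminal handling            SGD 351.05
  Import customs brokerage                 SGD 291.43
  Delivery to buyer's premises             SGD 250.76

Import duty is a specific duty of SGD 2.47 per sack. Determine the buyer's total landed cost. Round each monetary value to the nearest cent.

Total landed cost: SGD 386727.89

FCA: the seller delivers export-cleared goods to the carrier; the buyer bears costs from that point.
Already in the invoice (seller's account under FCA): inland to port, export clearance — exclude.
CIF value = FCA price + origin terminal + freight + insurance = 342904.77 + 922.04 + 7618.64 + 132.77 = 351578.22
Import duty = 13869 × 2.47 = 34256.43
Buyer bears: origin terminal 922.04 + freight 7618.64 + insurance 132.77 + destination terminal 351.05 + brokerage 291.43 + delivery 250.76 + duty 34256.43 = 43823.12
Landed cost = invoice 342904.77 + 43823.12 = 386727.89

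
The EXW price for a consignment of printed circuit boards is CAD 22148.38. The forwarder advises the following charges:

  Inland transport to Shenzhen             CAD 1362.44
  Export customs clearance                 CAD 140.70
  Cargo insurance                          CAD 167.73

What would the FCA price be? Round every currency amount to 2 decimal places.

FCA price: CAD 23651.52

Not relevant to the conversion: insurance — on the buyer under both terms; not part of either seller's price.
From EXW to FCA, the seller additionally bears: inland to port, export clearance.
FCA price = 22148.38 + 1362.44 + 140.70 = 23651.52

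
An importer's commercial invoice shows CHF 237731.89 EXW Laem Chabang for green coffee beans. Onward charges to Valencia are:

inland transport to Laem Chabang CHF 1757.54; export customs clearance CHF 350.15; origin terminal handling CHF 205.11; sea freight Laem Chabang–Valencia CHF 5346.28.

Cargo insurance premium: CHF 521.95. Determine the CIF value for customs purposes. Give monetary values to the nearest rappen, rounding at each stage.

CIF = EXW price + pre-shipment costs + freight + insurance
CIF = 237731.89 + 1757.54 + 350.15 + 205.11 + 5346.28 + 521.95 = 245912.92

CIF value: CHF 245912.92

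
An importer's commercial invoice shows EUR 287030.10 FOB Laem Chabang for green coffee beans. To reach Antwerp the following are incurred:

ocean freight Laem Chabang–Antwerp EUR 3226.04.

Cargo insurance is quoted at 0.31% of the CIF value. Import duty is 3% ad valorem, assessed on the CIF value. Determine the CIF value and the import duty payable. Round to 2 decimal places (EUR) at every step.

Let C be the CIF value. C = FOB price + freight + 0.31% × C
C − 0.31% × C = 287030.10 + 3226.04
0.9969 × C = 290256.14
C = 290256.14 / 0.9969 = 291158.73
Insurance premium = 0.31% × 291158.73 = 902.59
Import duty = 291158.73 × 3% = 8734.76

CIF value: EUR 291158.73; import duty: EUR 8734.76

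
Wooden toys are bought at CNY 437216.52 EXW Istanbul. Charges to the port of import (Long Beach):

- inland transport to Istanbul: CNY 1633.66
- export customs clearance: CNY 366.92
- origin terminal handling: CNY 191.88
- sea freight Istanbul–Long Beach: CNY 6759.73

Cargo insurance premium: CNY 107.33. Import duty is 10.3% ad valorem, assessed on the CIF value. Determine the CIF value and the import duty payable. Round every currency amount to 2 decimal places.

CIF = EXW price + pre-shipment costs + freight + insurance
CIF = 437216.52 + 1633.66 + 366.92 + 191.88 + 6759.73 + 107.33 = 446276.04
Import duty = 446276.04 × 10.3% = 45966.43

CIF value: CNY 446276.04; import duty: CNY 45966.43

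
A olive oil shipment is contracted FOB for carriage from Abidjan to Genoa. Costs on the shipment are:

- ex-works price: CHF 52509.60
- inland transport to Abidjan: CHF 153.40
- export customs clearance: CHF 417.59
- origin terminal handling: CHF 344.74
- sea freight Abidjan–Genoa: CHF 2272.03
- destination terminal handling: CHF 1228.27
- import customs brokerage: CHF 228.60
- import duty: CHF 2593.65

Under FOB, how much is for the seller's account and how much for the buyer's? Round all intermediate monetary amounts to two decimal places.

FOB: the seller bears costs until goods are on board at the origin port; the buyer bears freight, insurance and all costs thereafter.
Seller's account: goods 52509.60 + inland to port 153.40 + export clearance 417.59 + origin terminal 344.74 = 53425.33
Buyer's account: freight 2272.03 + destination terminal 1228.27 + brokerage 228.60 + duty 2593.65 = 6322.55

Seller: CHF 53425.33; buyer: CHF 6322.55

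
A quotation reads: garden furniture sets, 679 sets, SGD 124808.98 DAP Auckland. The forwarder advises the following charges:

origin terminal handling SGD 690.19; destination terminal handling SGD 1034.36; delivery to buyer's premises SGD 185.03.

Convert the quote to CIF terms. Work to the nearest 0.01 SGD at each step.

CIF price: SGD 123589.59

Not relevant to the conversion: origin terminal — on the seller under both DAP and CIF; already in the DAP price and stays in the CIF price.
From DAP to CIF, the seller no longer bears: destination terminal, delivery.
CIF price = 124808.98 − 1034.36 − 185.03 = 123589.59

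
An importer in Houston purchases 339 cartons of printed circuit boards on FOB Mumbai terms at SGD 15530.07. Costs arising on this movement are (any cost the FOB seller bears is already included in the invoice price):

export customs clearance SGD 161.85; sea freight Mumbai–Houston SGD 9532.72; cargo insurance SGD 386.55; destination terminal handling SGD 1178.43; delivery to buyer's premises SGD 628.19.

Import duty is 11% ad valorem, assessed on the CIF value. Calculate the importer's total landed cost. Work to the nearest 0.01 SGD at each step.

FOB: the seller bears costs until goods are on board at the origin port; the buyer bears freight, insurance and all costs thereafter.
Already in the invoice (seller's account under FOB): export clearance — exclude.
CIF value = FOB price + freight + insurance = 15530.07 + 9532.72 + 386.55 = 25449.34
Import duty = 25449.34 × 11% = 2799.43
Buyer bears: freight 9532.72 + insurance 386.55 + destination terminal 1178.43 + delivery 628.19 + duty 2799.43 = 14525.32
Landed cost = invoice 15530.07 + 14525.32 = 30055.39

Total landed cost: SGD 30055.39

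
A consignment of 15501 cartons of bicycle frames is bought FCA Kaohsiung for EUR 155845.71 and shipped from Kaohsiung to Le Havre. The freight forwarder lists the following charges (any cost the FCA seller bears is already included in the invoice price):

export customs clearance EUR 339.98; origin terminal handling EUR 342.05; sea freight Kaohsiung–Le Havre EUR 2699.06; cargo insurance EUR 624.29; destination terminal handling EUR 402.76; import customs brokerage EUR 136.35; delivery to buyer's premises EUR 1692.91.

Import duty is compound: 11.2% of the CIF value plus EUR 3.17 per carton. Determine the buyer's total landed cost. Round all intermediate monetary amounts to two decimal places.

Total landed cost: EUR 228746.54

FCA: the seller delivers export-cleared goods to the carrier; the buyer bears costs from that point.
Already in the invoice (seller's account under FCA): export clearance — exclude.
CIF value = FCA price + origin terminal + freight + insurance = 155845.71 + 342.05 + 2699.06 + 624.29 = 159511.11
Ad valorem component: 159511.11 × 11.2% = 17865.24
Specific component: 15501 × 3.17 = 49138.17
Import duty = 17865.24 + 49138.17 = 67003.41
Buyer bears: origin terminal 342.05 + freight 2699.06 + insurance 624.29 + destination terminal 402.76 + brokerage 136.35 + delivery 1692.91 + duty 67003.41 = 72900.83
Landed cost = invoice 155845.71 + 72900.83 = 228746.54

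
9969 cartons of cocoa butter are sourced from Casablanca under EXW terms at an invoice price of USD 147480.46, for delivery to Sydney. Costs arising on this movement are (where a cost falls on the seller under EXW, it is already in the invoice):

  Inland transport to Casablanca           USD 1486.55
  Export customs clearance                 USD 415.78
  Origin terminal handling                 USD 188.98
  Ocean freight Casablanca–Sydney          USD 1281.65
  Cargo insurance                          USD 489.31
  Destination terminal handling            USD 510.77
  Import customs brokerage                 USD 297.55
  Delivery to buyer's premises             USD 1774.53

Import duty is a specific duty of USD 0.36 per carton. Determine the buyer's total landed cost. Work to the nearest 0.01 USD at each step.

Total landed cost: USD 157514.42

EXW: the seller makes goods available at their premises; the buyer bears all onward costs.
CIF value = EXW price + inland to port + export clearance + origin terminal + freight + insurance = 147480.46 + 1486.55 + 415.78 + 188.98 + 1281.65 + 489.31 = 151342.73
Import duty = 9969 × 0.36 = 3588.84
Buyer bears: inland to port 1486.55 + export clearance 415.78 + origin terminal 188.98 + freight 1281.65 + insurance 489.31 + destination terminal 510.77 + brokerage 297.55 + delivery 1774.53 + duty 3588.84 = 10033.96
Landed cost = invoice 147480.46 + 10033.96 = 157514.42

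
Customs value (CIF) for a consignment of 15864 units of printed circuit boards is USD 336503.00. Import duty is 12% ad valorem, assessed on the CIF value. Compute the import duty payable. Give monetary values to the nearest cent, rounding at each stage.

Import duty: USD 40380.36

Import duty = 336503.00 × 12% = 40380.36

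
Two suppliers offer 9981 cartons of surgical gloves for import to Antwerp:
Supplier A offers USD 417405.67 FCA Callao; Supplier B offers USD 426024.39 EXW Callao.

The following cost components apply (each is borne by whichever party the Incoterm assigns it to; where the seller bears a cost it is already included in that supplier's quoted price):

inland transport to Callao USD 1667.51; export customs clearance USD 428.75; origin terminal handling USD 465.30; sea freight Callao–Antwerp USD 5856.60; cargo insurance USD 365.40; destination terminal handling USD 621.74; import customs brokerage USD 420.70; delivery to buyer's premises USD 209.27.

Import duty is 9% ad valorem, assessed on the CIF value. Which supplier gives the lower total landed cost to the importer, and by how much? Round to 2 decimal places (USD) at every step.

Supplier A is cheaper by USD 11679.33

Supplier A (FCA):
CIF value = FCA price + origin terminal + freight + insurance = 417405.67 + 465.30 + 5856.60 + 365.40 = 424092.97
Import duty = 424092.97 × 9% = 38168.37
Buyer bears (A): 465.30 + 5856.60 + 365.40 + 621.74 + 420.70 + 209.27 = 7939.01
Landed cost (A) = invoice 417405.67 + 7939.01 + duty 38168.37 = 463513.05
Supplier B (EXW):
CIF value = EXW price + inland to port + export clearance + origin terminal + freight + insurance = 426024.39 + 1667.51 + 428.75 + 465.30 + 5856.60 + 365.40 = 434807.95
Import duty = 434807.95 × 9% = 39132.72
Buyer bears (B): 1667.51 + 428.75 + 465.30 + 5856.60 + 365.40 + 621.74 + 420.70 + 209.27 = 10035.27
Landed cost (B) = invoice 426024.39 + 10035.27 + duty 39132.72 = 475192.38
Difference = |463513.05 − 475192.38| = 11679.33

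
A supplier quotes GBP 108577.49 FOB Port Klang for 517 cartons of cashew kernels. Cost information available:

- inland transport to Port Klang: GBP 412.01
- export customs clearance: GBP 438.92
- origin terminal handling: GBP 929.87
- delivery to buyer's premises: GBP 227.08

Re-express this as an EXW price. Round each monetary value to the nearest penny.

Not relevant to the conversion: delivery — on the buyer under both terms; not part of either seller's price.
From FOB to EXW, the seller no longer bears: inland to port, export clearance, origin terminal.
EXW price = 108577.49 − 412.01 − 438.92 − 929.87 = 106796.69

EXW price: GBP 106796.69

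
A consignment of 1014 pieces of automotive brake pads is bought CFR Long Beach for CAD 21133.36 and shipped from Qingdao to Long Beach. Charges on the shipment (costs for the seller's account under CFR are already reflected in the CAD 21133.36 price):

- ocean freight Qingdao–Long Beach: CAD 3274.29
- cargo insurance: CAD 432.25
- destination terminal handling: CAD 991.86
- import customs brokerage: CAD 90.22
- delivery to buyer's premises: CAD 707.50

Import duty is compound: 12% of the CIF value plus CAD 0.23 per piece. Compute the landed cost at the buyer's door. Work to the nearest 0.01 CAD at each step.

CFR: the seller pays costs through ocean freight to the destination port, but not insurance.
Already in the invoice (seller's account under CFR): freight — exclude.
CIF value = CFR price + insurance = 21133.36 + 432.25 = 21565.61
Ad valorem component: 21565.61 × 12% = 2587.87
Specific component: 1014 × 0.23 = 233.22
Import duty = 2587.87 + 233.22 = 2821.09
Buyer bears: insurance 432.25 + destination terminal 991.86 + brokerage 90.22 + delivery 707.50 + duty 2821.09 = 5042.92
Landed cost = invoice 21133.36 + 5042.92 = 26176.28

Total landed cost: CAD 26176.28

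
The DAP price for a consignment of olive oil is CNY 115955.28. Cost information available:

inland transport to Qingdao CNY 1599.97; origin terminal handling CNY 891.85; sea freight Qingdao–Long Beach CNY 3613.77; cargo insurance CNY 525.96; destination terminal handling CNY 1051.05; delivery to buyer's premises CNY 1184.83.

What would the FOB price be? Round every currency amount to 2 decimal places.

FOB price: CNY 109579.67

Not relevant to the conversion: inland to port, origin terminal — on the seller under both DAP and FOB; already in the DAP price and stays in the FOB price.
From DAP to FOB, the seller no longer bears: freight, insurance, destination terminal, delivery.
FOB price = 115955.28 − 3613.77 − 525.96 − 1051.05 − 1184.83 = 109579.67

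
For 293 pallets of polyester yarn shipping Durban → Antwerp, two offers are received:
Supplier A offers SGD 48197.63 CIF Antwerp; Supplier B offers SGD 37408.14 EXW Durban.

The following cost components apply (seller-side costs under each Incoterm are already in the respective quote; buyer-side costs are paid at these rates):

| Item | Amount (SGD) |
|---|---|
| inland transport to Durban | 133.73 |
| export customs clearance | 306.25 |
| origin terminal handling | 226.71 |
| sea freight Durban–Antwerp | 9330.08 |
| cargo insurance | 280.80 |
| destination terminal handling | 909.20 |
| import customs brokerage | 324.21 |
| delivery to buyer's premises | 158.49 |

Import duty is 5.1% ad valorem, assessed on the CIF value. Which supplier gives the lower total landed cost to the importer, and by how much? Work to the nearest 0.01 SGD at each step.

Supplier A (CIF):
The CIF price already equals the CIF value: 48197.63
Import duty = 48197.63 × 5.1% = 2458.08
Buyer bears (A): 909.20 + 324.21 + 158.49 = 1391.90
Landed cost (A) = invoice 48197.63 + 1391.90 + duty 2458.08 = 52047.61
Supplier B (EXW):
CIF value = EXW price + inland to port + export clearance + origin terminal + freight + insurance = 37408.14 + 133.73 + 306.25 + 226.71 + 9330.08 + 280.80 = 47685.71
Import duty = 47685.71 × 5.1% = 2431.97
Buyer bears (B): 133.73 + 306.25 + 226.71 + 9330.08 + 280.80 + 909.20 + 324.21 + 158.49 = 11669.47
Landed cost (B) = invoice 37408.14 + 11669.47 + duty 2431.97 = 51509.58
Difference = |52047.61 − 51509.58| = 538.03

Supplier B is cheaper by SGD 538.03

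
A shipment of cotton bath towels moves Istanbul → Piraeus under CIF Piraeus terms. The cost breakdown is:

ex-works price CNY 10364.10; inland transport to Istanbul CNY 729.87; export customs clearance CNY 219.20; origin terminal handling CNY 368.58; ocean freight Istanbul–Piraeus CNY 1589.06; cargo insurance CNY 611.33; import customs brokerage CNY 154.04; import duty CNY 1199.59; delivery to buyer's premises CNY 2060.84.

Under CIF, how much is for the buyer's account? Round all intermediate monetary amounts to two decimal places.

Buyer's account: CNY 3414.47

CIF: the seller pays costs through ocean freight and marine insurance to the destination port.
Seller's account: goods 10364.10 + inland to port 729.87 + export clearance 219.20 + origin terminal 368.58 + freight 1589.06 + insurance 611.33 = 13882.14
Buyer's account: brokerage 154.04 + duty 1199.59 + delivery 2060.84 = 3414.47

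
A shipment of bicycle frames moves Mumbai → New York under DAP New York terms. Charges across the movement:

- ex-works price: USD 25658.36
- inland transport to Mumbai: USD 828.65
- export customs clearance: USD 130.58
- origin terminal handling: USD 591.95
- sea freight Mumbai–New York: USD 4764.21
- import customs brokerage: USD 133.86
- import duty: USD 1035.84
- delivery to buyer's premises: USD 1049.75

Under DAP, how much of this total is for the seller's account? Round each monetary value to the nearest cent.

Seller's account: USD 33023.50

DAP: the seller bears all costs to the named destination except import duty and clearance.
Seller's account: goods 25658.36 + inland to port 828.65 + export clearance 130.58 + origin terminal 591.95 + freight 4764.21 + delivery 1049.75 = 33023.50
Buyer's account: brokerage 133.86 + duty 1035.84 = 1169.70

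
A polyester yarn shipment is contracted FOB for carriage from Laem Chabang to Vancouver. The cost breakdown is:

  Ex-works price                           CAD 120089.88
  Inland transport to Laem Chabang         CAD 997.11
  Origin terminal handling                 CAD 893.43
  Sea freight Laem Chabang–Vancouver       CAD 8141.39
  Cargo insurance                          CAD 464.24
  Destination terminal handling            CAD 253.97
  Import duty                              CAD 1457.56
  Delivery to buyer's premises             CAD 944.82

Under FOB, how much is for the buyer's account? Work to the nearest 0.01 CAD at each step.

FOB: the seller bears costs until goods are on board at the origin port; the buyer bears freight, insurance and all costs thereafter.
Seller's account: goods 120089.88 + inland to port 997.11 + origin terminal 893.43 = 121980.42
Buyer's account: freight 8141.39 + insurance 464.24 + destination terminal 253.97 + duty 1457.56 + delivery 944.82 = 11261.98

Buyer's account: CAD 11261.98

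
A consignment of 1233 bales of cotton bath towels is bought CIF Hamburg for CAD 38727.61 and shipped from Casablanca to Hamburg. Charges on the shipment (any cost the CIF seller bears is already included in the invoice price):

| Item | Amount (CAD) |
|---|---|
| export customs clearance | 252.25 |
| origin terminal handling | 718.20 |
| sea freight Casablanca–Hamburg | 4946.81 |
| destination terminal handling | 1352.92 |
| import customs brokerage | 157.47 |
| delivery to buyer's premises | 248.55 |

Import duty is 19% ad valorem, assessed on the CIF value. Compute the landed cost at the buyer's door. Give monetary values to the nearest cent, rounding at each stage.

Total landed cost: CAD 47844.80

CIF: the seller pays costs through ocean freight and marine insurance to the destination port.
Already in the invoice (seller's account under CIF): export clearance, origin terminal, freight — exclude.
The CIF price already equals the CIF value: 38727.61
Import duty = 38727.61 × 19% = 7358.25
Buyer bears: destination terminal 1352.92 + brokerage 157.47 + delivery 248.55 + duty 7358.25 = 9117.19
Landed cost = invoice 38727.61 + 9117.19 = 47844.80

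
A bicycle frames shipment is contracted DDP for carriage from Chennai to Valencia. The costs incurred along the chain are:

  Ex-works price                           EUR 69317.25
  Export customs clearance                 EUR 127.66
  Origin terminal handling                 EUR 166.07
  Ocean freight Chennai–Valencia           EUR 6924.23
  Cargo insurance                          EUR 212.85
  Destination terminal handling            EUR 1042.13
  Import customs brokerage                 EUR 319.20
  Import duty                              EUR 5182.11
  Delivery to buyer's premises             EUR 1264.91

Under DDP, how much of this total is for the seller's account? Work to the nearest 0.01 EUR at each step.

Seller's account: EUR 84556.41

DDP: the seller bears all costs including import duty.
Seller's account: goods 69317.25 + export clearance 127.66 + origin terminal 166.07 + freight 6924.23 + insurance 212.85 + destination terminal 1042.13 + brokerage 319.20 + duty 5182.11 + delivery 1264.91 = 84556.41
Buyer's account: 0.00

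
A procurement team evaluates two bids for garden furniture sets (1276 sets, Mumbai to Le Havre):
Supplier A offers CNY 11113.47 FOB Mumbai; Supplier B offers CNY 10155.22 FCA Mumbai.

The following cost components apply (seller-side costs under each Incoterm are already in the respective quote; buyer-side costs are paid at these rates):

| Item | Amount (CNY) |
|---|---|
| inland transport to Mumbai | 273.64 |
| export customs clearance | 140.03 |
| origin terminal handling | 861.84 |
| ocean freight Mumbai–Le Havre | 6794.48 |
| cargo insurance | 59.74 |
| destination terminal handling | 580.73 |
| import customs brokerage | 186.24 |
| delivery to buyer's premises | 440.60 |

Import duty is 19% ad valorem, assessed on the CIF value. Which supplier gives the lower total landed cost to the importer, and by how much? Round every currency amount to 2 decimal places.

Supplier A (FOB):
CIF value = FOB price + freight + insurance = 11113.47 + 6794.48 + 59.74 = 17967.69
Import duty = 17967.69 × 19% = 3413.86
Buyer bears (A): 6794.48 + 59.74 + 580.73 + 186.24 + 440.60 = 8061.79
Landed cost (A) = invoice 11113.47 + 8061.79 + duty 3413.86 = 22589.12
Supplier B (FCA):
CIF value = FCA price + origin terminal + freight + insurance = 10155.22 + 861.84 + 6794.48 + 59.74 = 17871.28
Import duty = 17871.28 × 19% = 3395.54
Buyer bears (B): 861.84 + 6794.48 + 59.74 + 580.73 + 186.24 + 440.60 = 8923.63
Landed cost (B) = invoice 10155.22 + 8923.63 + duty 3395.54 = 22474.39
Difference = |22589.12 − 22474.39| = 114.73

Supplier B is cheaper by CNY 114.73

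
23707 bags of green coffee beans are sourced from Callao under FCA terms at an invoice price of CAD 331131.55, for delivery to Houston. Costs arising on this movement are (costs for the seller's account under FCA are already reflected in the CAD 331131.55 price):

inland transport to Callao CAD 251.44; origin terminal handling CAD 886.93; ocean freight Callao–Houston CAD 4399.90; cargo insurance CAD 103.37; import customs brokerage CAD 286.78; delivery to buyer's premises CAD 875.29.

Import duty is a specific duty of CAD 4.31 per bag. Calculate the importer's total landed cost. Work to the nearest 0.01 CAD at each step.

FCA: the seller delivers export-cleared goods to the carrier; the buyer bears costs from that point.
Already in the invoice (seller's account under FCA): inland to port — exclude.
CIF value = FCA price + origin terminal + freight + insurance = 331131.55 + 886.93 + 4399.90 + 103.37 = 336521.75
Import duty = 23707 × 4.31 = 102177.17
Buyer bears: origin terminal 886.93 + freight 4399.90 + insurance 103.37 + brokerage 286.78 + delivery 875.29 + duty 102177.17 = 108729.44
Landed cost = invoice 331131.55 + 108729.44 = 439860.99

Total landed cost: CAD 439860.99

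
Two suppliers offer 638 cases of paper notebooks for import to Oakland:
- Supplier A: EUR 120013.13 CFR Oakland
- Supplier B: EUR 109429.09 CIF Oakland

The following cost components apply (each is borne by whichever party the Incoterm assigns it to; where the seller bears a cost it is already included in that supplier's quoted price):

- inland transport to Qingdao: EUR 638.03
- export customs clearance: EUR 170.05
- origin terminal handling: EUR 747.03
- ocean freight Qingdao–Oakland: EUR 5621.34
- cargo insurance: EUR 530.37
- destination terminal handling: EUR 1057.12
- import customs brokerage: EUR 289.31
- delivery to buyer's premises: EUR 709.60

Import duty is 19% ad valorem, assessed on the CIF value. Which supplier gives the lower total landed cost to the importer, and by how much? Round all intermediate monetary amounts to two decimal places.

Supplier B is cheaper by EUR 13226.15

Supplier A (CFR):
CIF value = CFR price + insurance = 120013.13 + 530.37 = 120543.50
Import duty = 120543.50 × 19% = 22903.27
Buyer bears (A): 530.37 + 1057.12 + 289.31 + 709.60 = 2586.40
Landed cost (A) = invoice 120013.13 + 2586.40 + duty 22903.27 = 145502.80
Supplier B (CIF):
The CIF price already equals the CIF value: 109429.09
Import duty = 109429.09 × 19% = 20791.53
Buyer bears (B): 1057.12 + 289.31 + 709.60 = 2056.03
Landed cost (B) = invoice 109429.09 + 2056.03 + duty 20791.53 = 132276.65
Difference = |145502.80 − 132276.65| = 13226.15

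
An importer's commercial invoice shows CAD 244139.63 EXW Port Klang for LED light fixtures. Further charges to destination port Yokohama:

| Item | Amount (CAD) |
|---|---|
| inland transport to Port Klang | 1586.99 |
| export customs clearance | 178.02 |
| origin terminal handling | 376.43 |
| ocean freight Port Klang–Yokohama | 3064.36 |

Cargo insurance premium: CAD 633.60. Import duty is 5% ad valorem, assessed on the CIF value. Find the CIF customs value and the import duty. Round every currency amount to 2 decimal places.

CIF value: CAD 249979.03; import duty: CAD 12498.95

CIF = EXW price + pre-shipment costs + freight + insurance
CIF = 244139.63 + 1586.99 + 178.02 + 376.43 + 3064.36 + 633.60 = 249979.03
Import duty = 249979.03 × 5% = 12498.95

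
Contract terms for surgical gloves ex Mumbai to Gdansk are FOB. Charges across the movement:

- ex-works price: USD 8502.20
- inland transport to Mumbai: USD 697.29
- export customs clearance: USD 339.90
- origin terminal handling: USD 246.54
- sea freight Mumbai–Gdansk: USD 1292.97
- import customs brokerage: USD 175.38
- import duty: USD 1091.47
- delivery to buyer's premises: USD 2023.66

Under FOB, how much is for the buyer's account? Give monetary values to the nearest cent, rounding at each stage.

Buyer's account: USD 4583.48

FOB: the seller bears costs until goods are on board at the origin port; the buyer bears freight, insurance and all costs thereafter.
Seller's account: goods 8502.20 + inland to port 697.29 + export clearance 339.90 + origin terminal 246.54 = 9785.93
Buyer's account: freight 1292.97 + brokerage 175.38 + duty 1091.47 + delivery 2023.66 = 4583.48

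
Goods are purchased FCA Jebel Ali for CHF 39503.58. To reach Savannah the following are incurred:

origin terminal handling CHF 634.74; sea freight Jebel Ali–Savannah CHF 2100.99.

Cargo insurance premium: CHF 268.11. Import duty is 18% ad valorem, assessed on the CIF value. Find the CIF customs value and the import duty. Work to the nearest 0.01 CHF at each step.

CIF = FCA price + pre-shipment costs + freight + insurance
CIF = 39503.58 + 634.74 + 2100.99 + 268.11 = 42507.42
Import duty = 42507.42 × 18% = 7651.34

CIF value: CHF 42507.42; import duty: CHF 7651.34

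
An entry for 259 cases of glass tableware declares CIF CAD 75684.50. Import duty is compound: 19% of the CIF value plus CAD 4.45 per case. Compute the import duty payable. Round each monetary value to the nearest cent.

Ad valorem component: 75684.50 × 19% = 14380.06
Specific component: 259 × 4.45 = 1152.55
Import duty = 14380.06 + 1152.55 = 15532.61

Import duty: CAD 15532.61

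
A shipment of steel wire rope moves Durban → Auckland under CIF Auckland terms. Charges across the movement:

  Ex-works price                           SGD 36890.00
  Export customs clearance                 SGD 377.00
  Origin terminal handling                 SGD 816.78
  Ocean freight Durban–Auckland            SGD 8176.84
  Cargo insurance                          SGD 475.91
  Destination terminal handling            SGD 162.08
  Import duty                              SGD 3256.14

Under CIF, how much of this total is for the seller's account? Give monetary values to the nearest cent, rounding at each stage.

Seller's account: SGD 46736.53

CIF: the seller pays costs through ocean freight and marine insurance to the destination port.
Seller's account: goods 36890.00 + export clearance 377.00 + origin terminal 816.78 + freight 8176.84 + insurance 475.91 = 46736.53
Buyer's account: destination terminal 162.08 + duty 3256.14 = 3418.22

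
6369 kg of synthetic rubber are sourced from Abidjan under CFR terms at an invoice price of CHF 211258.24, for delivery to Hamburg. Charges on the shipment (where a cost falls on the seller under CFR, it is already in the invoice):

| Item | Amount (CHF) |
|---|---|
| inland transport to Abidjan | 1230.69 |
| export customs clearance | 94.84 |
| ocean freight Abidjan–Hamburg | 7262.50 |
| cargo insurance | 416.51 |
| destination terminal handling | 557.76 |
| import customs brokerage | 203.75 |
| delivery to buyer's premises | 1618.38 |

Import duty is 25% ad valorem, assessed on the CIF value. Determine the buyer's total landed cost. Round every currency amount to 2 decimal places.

Total landed cost: CHF 266973.33

CFR: the seller pays costs through ocean freight to the destination port, but not insurance.
Already in the invoice (seller's account under CFR): inland to port, export clearance, freight — exclude.
CIF value = CFR price + insurance = 211258.24 + 416.51 = 211674.75
Import duty = 211674.75 × 25% = 52918.69
Buyer bears: insurance 416.51 + destination terminal 557.76 + brokerage 203.75 + delivery 1618.38 + duty 52918.69 = 55715.09
Landed cost = invoice 211258.24 + 55715.09 = 266973.33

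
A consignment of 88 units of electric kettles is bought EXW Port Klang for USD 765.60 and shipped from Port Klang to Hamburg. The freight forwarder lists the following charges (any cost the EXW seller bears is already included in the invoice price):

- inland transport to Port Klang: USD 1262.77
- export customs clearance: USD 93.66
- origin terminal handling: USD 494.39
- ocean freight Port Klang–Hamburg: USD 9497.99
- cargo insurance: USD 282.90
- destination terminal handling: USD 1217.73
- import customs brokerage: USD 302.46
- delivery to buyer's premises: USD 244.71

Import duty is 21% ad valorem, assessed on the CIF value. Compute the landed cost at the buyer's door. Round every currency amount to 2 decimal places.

Total landed cost: USD 16765.65

EXW: the seller makes goods available at their premises; the buyer bears all onward costs.
CIF value = EXW price + inland to port + export clearance + origin terminal + freight + insurance = 765.60 + 1262.77 + 93.66 + 494.39 + 9497.99 + 282.90 = 12397.31
Import duty = 12397.31 × 21% = 2603.44
Buyer bears: inland to port 1262.77 + export clearance 93.66 + origin terminal 494.39 + freight 9497.99 + insurance 282.90 + destination terminal 1217.73 + brokerage 302.46 + delivery 244.71 + duty 2603.44 = 16000.05
Landed cost = invoice 765.60 + 16000.05 = 16765.65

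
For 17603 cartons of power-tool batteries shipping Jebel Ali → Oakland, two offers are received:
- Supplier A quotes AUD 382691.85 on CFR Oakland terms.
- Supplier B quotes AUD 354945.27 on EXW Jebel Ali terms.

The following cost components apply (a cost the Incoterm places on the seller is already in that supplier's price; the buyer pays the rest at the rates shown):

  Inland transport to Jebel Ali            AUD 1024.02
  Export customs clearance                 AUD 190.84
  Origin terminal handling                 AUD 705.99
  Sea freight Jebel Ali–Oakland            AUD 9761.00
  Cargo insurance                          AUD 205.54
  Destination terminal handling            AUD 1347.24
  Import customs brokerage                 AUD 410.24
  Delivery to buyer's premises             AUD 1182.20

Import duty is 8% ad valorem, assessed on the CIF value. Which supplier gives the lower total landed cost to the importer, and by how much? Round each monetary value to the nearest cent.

Supplier B is cheaper by AUD 17349.91

Supplier A (CFR):
CIF value = CFR price + insurance = 382691.85 + 205.54 = 382897.39
Import duty = 382897.39 × 8% = 30631.79
Buyer bears (A): 205.54 + 1347.24 + 410.24 + 1182.20 = 3145.22
Landed cost (A) = invoice 382691.85 + 3145.22 + duty 30631.79 = 416468.86
Supplier B (EXW):
CIF value = EXW price + inland to port + export clearance + origin terminal + freight + insurance = 354945.27 + 1024.02 + 190.84 + 705.99 + 9761.00 + 205.54 = 366832.66
Import duty = 366832.66 × 8% = 29346.61
Buyer bears (B): 1024.02 + 190.84 + 705.99 + 9761.00 + 205.54 + 1347.24 + 410.24 + 1182.20 = 14827.07
Landed cost (B) = invoice 354945.27 + 14827.07 + duty 29346.61 = 399118.95
Difference = |416468.86 − 399118.95| = 17349.91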